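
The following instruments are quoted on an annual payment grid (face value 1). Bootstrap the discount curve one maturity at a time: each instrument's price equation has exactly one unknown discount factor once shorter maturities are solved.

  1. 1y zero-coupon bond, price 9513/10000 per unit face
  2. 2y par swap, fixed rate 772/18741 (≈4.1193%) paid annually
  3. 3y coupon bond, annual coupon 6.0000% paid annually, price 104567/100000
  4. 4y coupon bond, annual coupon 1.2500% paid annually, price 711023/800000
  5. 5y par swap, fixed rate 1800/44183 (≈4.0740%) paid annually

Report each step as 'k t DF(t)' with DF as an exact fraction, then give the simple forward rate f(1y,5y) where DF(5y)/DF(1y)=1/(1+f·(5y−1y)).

step 1 [1y] zero: DF = P = 9513/10000 ≈ 0.951300
step 2 [2y] swap r/1=772/18741: DF=(1 − 772/18741·(0.951300))/(1+772/18741) = 2307/2500 ≈ 0.922800
step 3 [3y] bond c/1=3/50: DF=(104567/100000 − 3/50·(0.951300+0.922800))/(1+3/50) = 2201/2500 ≈ 0.880400
step 4 [4y] bond c/1=1/80: DF=(711023/800000 − 1/80·(0.951300+0.922800+0.880400))/(1+1/80) = 4219/5000 ≈ 0.843800
step 5 [5y] swap r/1=1800/44183: DF=(1 − 1800/44183·(0.951300+0.922800+0.880400+0.843800))/(1+1800/44183) = 41/50 ≈ 0.820000

1 1 9513/10000
2 2 2307/2500
3 3 2201/2500
4 4 4219/5000
5 5 41/50
f(1y,5y) = ((9513/10000)/(41/50) − 1)/(4) = 1313/32800 ≈ 4.0030%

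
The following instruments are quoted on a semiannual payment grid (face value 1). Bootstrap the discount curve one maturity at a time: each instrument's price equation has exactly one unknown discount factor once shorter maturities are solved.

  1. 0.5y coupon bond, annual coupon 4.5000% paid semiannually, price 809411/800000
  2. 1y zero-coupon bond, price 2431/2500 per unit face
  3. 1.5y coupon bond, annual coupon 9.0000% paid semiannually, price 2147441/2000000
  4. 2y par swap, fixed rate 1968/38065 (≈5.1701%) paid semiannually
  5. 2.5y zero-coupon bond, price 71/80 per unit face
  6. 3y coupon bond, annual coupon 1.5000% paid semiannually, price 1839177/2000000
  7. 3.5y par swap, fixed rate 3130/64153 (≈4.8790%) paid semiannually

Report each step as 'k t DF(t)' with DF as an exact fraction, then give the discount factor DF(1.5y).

1 1/2 1979/2000
2 1 2431/2500
3 3/2 943/1000
4 2 1127/1250
5 5/2 71/80
6 3 4389/5000
7 7/2 1687/2000
DF(1.5y) = 943/1000 ≈ 0.943000

step 1 [0.5y] bond c/2=9/400: DF=(809411/800000 − 9/400·(0))/(1+9/400) = 1979/2000 ≈ 0.989500
step 2 [1y] zero: DF = P = 2431/2500 ≈ 0.972400
step 3 [1.5y] bond c/2=9/200: DF=(2147441/2000000 − 9/200·(0.989500+0.972400))/(1+9/200) = 943/1000 ≈ 0.943000
step 4 [2y] swap r/2=984/38065: DF=(1 − 984/38065·(0.989500+0.972400+0.943000))/(1+984/38065) = 1127/1250 ≈ 0.901600
step 5 [2.5y] zero: DF = P = 71/80 ≈ 0.887500
step 6 [3y] bond c/2=3/400: DF=(1839177/2000000 − 3/400·(0.989500+0.972400+0.943000+0.901600+0.887500))/(1+3/400) = 4389/5000 ≈ 0.877800
step 7 [3.5y] swap r/2=1565/64153: DF=(1 − 1565/64153·(0.989500+0.972400+0.943000+0.901600+0.887500+0.877800))/(1+1565/64153) = 1687/2000 ≈ 0.843500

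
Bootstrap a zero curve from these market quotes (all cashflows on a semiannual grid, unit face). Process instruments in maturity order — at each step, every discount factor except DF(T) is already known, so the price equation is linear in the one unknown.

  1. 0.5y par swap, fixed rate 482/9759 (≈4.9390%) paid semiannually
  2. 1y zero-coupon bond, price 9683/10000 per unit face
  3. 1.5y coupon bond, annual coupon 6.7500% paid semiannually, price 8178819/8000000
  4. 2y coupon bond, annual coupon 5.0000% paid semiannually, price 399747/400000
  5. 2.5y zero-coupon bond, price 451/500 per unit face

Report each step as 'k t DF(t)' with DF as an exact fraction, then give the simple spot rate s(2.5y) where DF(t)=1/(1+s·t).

1 1/2 9759/10000
2 1 9683/10000
3 3/2 1851/2000
4 2 181/200
5 5/2 451/500
s(2.5y) = (1/(451/500) − 1)/(5/2) = 98/2255 ≈ 4.3459%

step 1 [0.5y] swap r/2=241/9759: DF=(1 − 241/9759·(0))/(1+241/9759) = 9759/10000 ≈ 0.975900
step 2 [1y] zero: DF = P = 9683/10000 ≈ 0.968300
step 3 [1.5y] bond c/2=27/800: DF=(8178819/8000000 − 27/800·(0.975900+0.968300))/(1+27/800) = 1851/2000 ≈ 0.925500
step 4 [2y] bond c/2=1/40: DF=(399747/400000 − 1/40·(0.975900+0.968300+0.925500))/(1+1/40) = 181/200 ≈ 0.905000
step 5 [2.5y] zero: DF = P = 451/500 ≈ 0.902000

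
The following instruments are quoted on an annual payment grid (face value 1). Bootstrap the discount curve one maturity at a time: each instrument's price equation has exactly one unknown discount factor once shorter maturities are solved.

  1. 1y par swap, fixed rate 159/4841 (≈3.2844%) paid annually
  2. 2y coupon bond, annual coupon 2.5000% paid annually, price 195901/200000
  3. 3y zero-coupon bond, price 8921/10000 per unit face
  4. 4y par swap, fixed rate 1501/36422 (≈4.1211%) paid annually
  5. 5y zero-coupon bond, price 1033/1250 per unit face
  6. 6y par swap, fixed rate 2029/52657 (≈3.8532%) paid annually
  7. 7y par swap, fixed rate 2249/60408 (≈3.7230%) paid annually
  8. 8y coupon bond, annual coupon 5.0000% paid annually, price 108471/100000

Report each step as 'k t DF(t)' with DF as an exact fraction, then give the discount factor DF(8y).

step 1 [1y] swap r/1=159/4841: DF=(1 − 159/4841·(0))/(1+159/4841) = 4841/5000 ≈ 0.968200
step 2 [2y] bond c/1=1/40: DF=(195901/200000 − 1/40·(0.968200))/(1+1/40) = 233/250 ≈ 0.932000
step 3 [3y] zero: DF = P = 8921/10000 ≈ 0.892100
step 4 [4y] swap r/1=1501/36422: DF=(1 − 1501/36422·(0.968200+0.932000+0.892100))/(1+1501/36422) = 8499/10000 ≈ 0.849900
step 5 [5y] zero: DF = P = 1033/1250 ≈ 0.826400
step 6 [6y] swap r/1=2029/52657: DF=(1 − 2029/52657·(0.968200+0.932000+0.892100+0.849900+0.826400))/(1+2029/52657) = 7971/10000 ≈ 0.797100
step 7 [7y] swap r/1=2249/60408: DF=(1 − 2249/60408·(0.968200+0.932000+0.892100+0.849900+0.826400+0.797100))/(1+2249/60408) = 7751/10000 ≈ 0.775100
step 8 [8y] bond c/1=1/20: DF=(108471/100000 − 1/20·(0.968200+0.932000+0.892100+0.849900+0.826400+0.797100+0.775100))/(1+1/20) = 3727/5000 ≈ 0.745400

1 1 4841/5000
2 2 233/250
3 3 8921/10000
4 4 8499/10000
5 5 1033/1250
6 6 7971/10000
7 7 7751/10000
8 8 3727/5000
DF(8y) = 3727/5000 ≈ 0.745400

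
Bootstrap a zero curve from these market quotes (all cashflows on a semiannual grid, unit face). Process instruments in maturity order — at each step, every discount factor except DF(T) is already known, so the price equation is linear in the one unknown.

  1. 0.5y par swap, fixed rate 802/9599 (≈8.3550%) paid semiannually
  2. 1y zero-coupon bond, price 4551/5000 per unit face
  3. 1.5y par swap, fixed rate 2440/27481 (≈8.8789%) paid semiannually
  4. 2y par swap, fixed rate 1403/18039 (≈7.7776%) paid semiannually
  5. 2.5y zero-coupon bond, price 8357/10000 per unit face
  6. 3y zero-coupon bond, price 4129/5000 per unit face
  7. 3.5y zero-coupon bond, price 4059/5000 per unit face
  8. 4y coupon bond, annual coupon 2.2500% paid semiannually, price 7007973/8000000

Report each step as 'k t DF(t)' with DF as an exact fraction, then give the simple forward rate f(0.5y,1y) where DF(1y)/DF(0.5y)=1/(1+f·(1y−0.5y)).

step 1 [0.5y] swap r/2=401/9599: DF=(1 − 401/9599·(0))/(1+401/9599) = 9599/10000 ≈ 0.959900
step 2 [1y] zero: DF = P = 4551/5000 ≈ 0.910200
step 3 [1.5y] swap r/2=1220/27481: DF=(1 − 1220/27481·(0.959900+0.910200))/(1+1220/27481) = 439/500 ≈ 0.878000
step 4 [2y] swap r/2=1403/36078: DF=(1 − 1403/36078·(0.959900+0.910200+0.878000))/(1+1403/36078) = 8597/10000 ≈ 0.859700
step 5 [2.5y] zero: DF = P = 8357/10000 ≈ 0.835700
step 6 [3y] zero: DF = P = 4129/5000 ≈ 0.825800
step 7 [3.5y] zero: DF = P = 4059/5000 ≈ 0.811800
step 8 [4y] bond c/2=9/800: DF=(7007973/8000000 − 9/800·(0.959900+0.910200+0.878000+0.859700+0.835700+0.825800+0.811800))/(1+9/800) = 3993/5000 ≈ 0.798600

1 1/2 9599/10000
2 1 4551/5000
3 3/2 439/500
4 2 8597/10000
5 5/2 8357/10000
6 3 4129/5000
7 7/2 4059/5000
8 4 3993/5000
f(0.5y,1y) = ((9599/10000)/(4551/5000) − 1)/(1/2) = 497/4551 ≈ 10.9207%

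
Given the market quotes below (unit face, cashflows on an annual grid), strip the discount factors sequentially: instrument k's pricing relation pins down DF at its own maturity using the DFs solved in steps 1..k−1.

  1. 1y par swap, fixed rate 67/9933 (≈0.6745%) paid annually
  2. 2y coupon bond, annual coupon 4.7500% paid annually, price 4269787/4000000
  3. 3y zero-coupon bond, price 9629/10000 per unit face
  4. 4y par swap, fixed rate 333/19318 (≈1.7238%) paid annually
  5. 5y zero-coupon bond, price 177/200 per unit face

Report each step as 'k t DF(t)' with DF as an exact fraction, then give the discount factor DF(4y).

step 1 [1y] swap r/1=67/9933: DF=(1 − 67/9933·(0))/(1+67/9933) = 9933/10000 ≈ 0.993300
step 2 [2y] bond c/1=19/400: DF=(4269787/4000000 − 19/400·(0.993300))/(1+19/400) = 487/500 ≈ 0.974000
step 3 [3y] zero: DF = P = 9629/10000 ≈ 0.962900
step 4 [4y] swap r/1=333/19318: DF=(1 − 333/19318·(0.993300+0.974000+0.962900))/(1+333/19318) = 4667/5000 ≈ 0.933400
step 5 [5y] zero: DF = P = 177/200 ≈ 0.885000

1 1 9933/10000
2 2 487/500
3 3 9629/10000
4 4 4667/5000
5 5 177/200
DF(4y) = 4667/5000 ≈ 0.933400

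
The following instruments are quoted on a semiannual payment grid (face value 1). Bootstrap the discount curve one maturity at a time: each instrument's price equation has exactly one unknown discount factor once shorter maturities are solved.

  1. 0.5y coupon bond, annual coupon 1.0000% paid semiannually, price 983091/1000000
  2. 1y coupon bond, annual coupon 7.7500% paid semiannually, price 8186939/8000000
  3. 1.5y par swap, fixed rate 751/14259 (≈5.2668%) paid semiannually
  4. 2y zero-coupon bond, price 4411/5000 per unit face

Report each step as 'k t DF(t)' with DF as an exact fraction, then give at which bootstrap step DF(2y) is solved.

step 1 [0.5y] bond c/2=1/200: DF=(983091/1000000 − 1/200·(0))/(1+1/200) = 4891/5000 ≈ 0.978200
step 2 [1y] bond c/2=31/800: DF=(8186939/8000000 − 31/800·(0.978200))/(1+31/800) = 9487/10000 ≈ 0.948700
step 3 [1.5y] swap r/2=751/28518: DF=(1 − 751/28518·(0.978200+0.948700))/(1+751/28518) = 9249/10000 ≈ 0.924900
step 4 [2y] zero: DF = P = 4411/5000 ≈ 0.882200

1 1/2 4891/5000
2 1 9487/10000
3 3/2 9249/10000
4 2 4411/5000
DF(2y) is solved at step 4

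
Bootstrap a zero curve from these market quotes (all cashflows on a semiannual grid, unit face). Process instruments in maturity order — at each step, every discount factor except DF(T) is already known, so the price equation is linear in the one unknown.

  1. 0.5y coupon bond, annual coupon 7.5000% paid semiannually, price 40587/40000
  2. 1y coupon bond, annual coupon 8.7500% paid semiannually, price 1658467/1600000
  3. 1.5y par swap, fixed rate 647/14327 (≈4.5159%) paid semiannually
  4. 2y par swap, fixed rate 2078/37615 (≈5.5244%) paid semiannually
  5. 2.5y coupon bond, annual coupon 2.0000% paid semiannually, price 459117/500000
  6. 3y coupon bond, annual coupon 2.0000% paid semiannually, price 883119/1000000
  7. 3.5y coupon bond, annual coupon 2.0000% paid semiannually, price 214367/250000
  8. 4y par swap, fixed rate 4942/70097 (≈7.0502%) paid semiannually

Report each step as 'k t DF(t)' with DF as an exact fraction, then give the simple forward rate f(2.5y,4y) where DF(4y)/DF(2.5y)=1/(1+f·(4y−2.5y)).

step 1 [0.5y] bond c/2=3/80: DF=(40587/40000 − 3/80·(0))/(1+3/80) = 489/500 ≈ 0.978000
step 2 [1y] bond c/2=7/160: DF=(1658467/1600000 − 7/160·(0.978000))/(1+7/160) = 9521/10000 ≈ 0.952100
step 3 [1.5y] swap r/2=647/28654: DF=(1 − 647/28654·(0.978000+0.952100))/(1+647/28654) = 9353/10000 ≈ 0.935300
step 4 [2y] swap r/2=1039/37615: DF=(1 − 1039/37615·(0.978000+0.952100+0.935300))/(1+1039/37615) = 8961/10000 ≈ 0.896100
step 5 [2.5y] bond c/2=1/100: DF=(459117/500000 − 1/100·(0.978000+0.952100+0.935300+0.896100))/(1+1/100) = 8719/10000 ≈ 0.871900
step 6 [3y] bond c/2=1/100: DF=(883119/1000000 − 1/100·(0.978000+0.952100+0.935300+0.896100+0.871900))/(1+1/100) = 1657/2000 ≈ 0.828500
step 7 [3.5y] bond c/2=1/100: DF=(214367/250000 − 1/100·(0.978000+0.952100+0.935300+0.896100+0.871900+0.828500))/(1+1/100) = 7949/10000 ≈ 0.794900
step 8 [4y] swap r/2=2471/70097: DF=(1 − 2471/70097·(0.978000+0.952100+0.935300+0.896100+0.871900+0.828500+0.794900))/(1+2471/70097) = 7529/10000 ≈ 0.752900

1 1/2 489/500
2 1 9521/10000
3 3/2 9353/10000
4 2 8961/10000
5 5/2 8719/10000
6 3 1657/2000
7 7/2 7949/10000
8 4 7529/10000
f(2.5y,4y) = ((8719/10000)/(7529/10000) − 1)/(3/2) = 2380/22587 ≈ 10.5370%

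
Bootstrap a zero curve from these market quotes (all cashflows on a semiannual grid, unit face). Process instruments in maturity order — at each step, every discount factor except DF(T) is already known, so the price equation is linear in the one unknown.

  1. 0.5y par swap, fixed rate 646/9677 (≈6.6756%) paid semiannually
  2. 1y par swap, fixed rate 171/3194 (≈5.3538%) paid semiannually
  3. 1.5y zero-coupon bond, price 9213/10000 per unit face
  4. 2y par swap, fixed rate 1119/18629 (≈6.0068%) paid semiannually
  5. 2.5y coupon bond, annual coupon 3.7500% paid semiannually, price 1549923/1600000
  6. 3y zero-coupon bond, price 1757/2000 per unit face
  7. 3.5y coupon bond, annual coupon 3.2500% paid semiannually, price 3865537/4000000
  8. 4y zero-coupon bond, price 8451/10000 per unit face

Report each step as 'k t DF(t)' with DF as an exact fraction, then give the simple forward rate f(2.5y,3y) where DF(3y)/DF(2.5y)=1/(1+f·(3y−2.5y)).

1 1/2 9677/10000
2 1 9487/10000
3 3/2 9213/10000
4 2 8881/10000
5 5/2 8823/10000
6 3 1757/2000
7 7/2 1079/1250
8 4 8451/10000
f(2.5y,3y) = ((8823/10000)/(1757/2000) − 1)/(1/2) = 76/8785 ≈ 0.8651%

step 1 [0.5y] swap r/2=323/9677: DF=(1 − 323/9677·(0))/(1+323/9677) = 9677/10000 ≈ 0.967700
step 2 [1y] swap r/2=171/6388: DF=(1 − 171/6388·(0.967700))/(1+171/6388) = 9487/10000 ≈ 0.948700
step 3 [1.5y] zero: DF = P = 9213/10000 ≈ 0.921300
step 4 [2y] swap r/2=1119/37258: DF=(1 − 1119/37258·(0.967700+0.948700+0.921300))/(1+1119/37258) = 8881/10000 ≈ 0.888100
step 5 [2.5y] bond c/2=3/160: DF=(1549923/1600000 − 3/160·(0.967700+0.948700+0.921300+0.888100))/(1+3/160) = 8823/10000 ≈ 0.882300
step 6 [3y] zero: DF = P = 1757/2000 ≈ 0.878500
step 7 [3.5y] bond c/2=13/800: DF=(3865537/4000000 − 13/800·(0.967700+0.948700+0.921300+0.888100+0.882300+0.878500))/(1+13/800) = 1079/1250 ≈ 0.863200
step 8 [4y] zero: DF = P = 8451/10000 ≈ 0.845100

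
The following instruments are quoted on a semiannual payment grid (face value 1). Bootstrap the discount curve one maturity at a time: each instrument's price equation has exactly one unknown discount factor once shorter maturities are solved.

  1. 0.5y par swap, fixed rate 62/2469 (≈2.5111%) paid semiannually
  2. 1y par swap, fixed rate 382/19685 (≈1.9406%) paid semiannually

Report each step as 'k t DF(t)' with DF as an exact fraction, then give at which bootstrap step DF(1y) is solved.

1 1/2 2469/2500
2 1 9809/10000
DF(1y) is solved at step 2

step 1 [0.5y] swap r/2=31/2469: DF=(1 − 31/2469·(0))/(1+31/2469) = 2469/2500 ≈ 0.987600
step 2 [1y] swap r/2=191/19685: DF=(1 − 191/19685·(0.987600))/(1+191/19685) = 9809/10000 ≈ 0.980900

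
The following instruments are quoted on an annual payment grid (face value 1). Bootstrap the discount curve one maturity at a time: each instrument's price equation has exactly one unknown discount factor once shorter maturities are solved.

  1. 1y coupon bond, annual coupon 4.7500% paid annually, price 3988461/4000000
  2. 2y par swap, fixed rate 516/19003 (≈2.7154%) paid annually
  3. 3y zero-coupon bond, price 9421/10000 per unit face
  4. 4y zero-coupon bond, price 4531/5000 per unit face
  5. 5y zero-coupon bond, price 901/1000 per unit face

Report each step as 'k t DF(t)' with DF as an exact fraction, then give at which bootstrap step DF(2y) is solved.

1 1 9519/10000
2 2 2371/2500
3 3 9421/10000
4 4 4531/5000
5 5 901/1000
DF(2y) is solved at step 2

step 1 [1y] bond c/1=19/400: DF=(3988461/4000000 − 19/400·(0))/(1+19/400) = 9519/10000 ≈ 0.951900
step 2 [2y] swap r/1=516/19003: DF=(1 − 516/19003·(0.951900))/(1+516/19003) = 2371/2500 ≈ 0.948400
step 3 [3y] zero: DF = P = 9421/10000 ≈ 0.942100
step 4 [4y] zero: DF = P = 4531/5000 ≈ 0.906200
step 5 [5y] zero: DF = P = 901/1000 ≈ 0.901000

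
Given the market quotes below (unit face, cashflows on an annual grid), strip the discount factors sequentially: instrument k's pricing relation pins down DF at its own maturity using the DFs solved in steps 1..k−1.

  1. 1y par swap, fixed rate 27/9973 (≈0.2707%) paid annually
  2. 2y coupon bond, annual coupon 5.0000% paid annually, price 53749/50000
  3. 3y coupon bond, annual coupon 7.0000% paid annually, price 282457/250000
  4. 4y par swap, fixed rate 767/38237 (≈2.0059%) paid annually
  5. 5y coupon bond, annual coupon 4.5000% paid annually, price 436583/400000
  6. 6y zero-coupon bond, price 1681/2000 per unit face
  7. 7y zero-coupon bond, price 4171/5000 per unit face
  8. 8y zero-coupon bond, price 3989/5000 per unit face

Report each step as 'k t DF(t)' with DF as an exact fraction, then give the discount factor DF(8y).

step 1 [1y] swap r/1=27/9973: DF=(1 − 27/9973·(0))/(1+27/9973) = 9973/10000 ≈ 0.997300
step 2 [2y] bond c/1=1/20: DF=(53749/50000 − 1/20·(0.997300))/(1+1/20) = 9763/10000 ≈ 0.976300
step 3 [3y] bond c/1=7/100: DF=(282457/250000 − 7/100·(0.997300+0.976300))/(1+7/100) = 2317/2500 ≈ 0.926800
step 4 [4y] swap r/1=767/38237: DF=(1 − 767/38237·(0.997300+0.976300+0.926800))/(1+767/38237) = 9233/10000 ≈ 0.923300
step 5 [5y] bond c/1=9/200: DF=(436583/400000 − 9/200·(0.997300+0.976300+0.926800+0.923300))/(1+9/200) = 4399/5000 ≈ 0.879800
step 6 [6y] zero: DF = P = 1681/2000 ≈ 0.840500
step 7 [7y] zero: DF = P = 4171/5000 ≈ 0.834200
step 8 [8y] zero: DF = P = 3989/5000 ≈ 0.797800

1 1 9973/10000
2 2 9763/10000
3 3 2317/2500
4 4 9233/10000
5 5 4399/5000
6 6 1681/2000
7 7 4171/5000
8 8 3989/5000
DF(8y) = 3989/5000 ≈ 0.797800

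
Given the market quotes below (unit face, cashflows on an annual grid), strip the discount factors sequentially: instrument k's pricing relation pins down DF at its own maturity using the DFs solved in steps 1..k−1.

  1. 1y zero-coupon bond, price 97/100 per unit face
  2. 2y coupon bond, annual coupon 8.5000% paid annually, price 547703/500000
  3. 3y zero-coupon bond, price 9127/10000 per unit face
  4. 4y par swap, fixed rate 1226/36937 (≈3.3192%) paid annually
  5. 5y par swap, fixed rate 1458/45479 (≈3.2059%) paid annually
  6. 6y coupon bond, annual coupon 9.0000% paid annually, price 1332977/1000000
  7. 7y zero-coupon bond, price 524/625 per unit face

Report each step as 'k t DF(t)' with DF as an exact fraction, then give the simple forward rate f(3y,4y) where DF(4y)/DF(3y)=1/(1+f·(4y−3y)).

1 1 97/100
2 2 1167/1250
3 3 9127/10000
4 4 4387/5000
5 5 4271/5000
6 6 4237/5000
7 7 524/625
f(3y,4y) = ((9127/10000)/(4387/5000) − 1)/(1) = 353/8774 ≈ 4.0233%

step 1 [1y] zero: DF = P = 97/100 ≈ 0.970000
step 2 [2y] bond c/1=17/200: DF=(547703/500000 − 17/200·(0.970000))/(1+17/200) = 1167/1250 ≈ 0.933600
step 3 [3y] zero: DF = P = 9127/10000 ≈ 0.912700
step 4 [4y] swap r/1=1226/36937: DF=(1 − 1226/36937·(0.970000+0.933600+0.912700))/(1+1226/36937) = 4387/5000 ≈ 0.877400
step 5 [5y] swap r/1=1458/45479: DF=(1 − 1458/45479·(0.970000+0.933600+0.912700+0.877400))/(1+1458/45479) = 4271/5000 ≈ 0.854200
step 6 [6y] bond c/1=9/100: DF=(1332977/1000000 − 9/100·(0.970000+0.933600+0.912700+0.877400+0.854200))/(1+9/100) = 4237/5000 ≈ 0.847400
step 7 [7y] zero: DF = P = 524/625 ≈ 0.838400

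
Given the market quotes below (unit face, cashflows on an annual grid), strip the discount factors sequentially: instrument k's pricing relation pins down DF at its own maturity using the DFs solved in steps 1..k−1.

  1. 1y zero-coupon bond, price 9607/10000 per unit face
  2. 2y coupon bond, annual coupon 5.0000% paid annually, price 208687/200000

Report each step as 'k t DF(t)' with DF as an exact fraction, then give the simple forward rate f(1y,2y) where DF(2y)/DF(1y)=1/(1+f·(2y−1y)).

1 1 9607/10000
2 2 237/250
f(1y,2y) = ((9607/10000)/(237/250) − 1)/(1) = 127/9480 ≈ 1.3397%

step 1 [1y] zero: DF = P = 9607/10000 ≈ 0.960700
step 2 [2y] bond c/1=1/20: DF=(208687/200000 − 1/20·(0.960700))/(1+1/20) = 237/250 ≈ 0.948000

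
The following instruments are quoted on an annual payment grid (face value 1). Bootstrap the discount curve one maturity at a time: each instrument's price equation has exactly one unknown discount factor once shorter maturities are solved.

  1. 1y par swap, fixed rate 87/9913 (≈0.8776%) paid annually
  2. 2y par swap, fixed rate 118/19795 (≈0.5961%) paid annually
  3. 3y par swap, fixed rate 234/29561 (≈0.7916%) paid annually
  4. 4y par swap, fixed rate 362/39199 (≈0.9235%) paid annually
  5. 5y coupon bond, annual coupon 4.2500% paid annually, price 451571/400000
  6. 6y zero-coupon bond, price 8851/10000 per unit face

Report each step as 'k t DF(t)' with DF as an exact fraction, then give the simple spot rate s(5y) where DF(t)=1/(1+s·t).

step 1 [1y] swap r/1=87/9913: DF=(1 − 87/9913·(0))/(1+87/9913) = 9913/10000 ≈ 0.991300
step 2 [2y] swap r/1=118/19795: DF=(1 − 118/19795·(0.991300))/(1+118/19795) = 4941/5000 ≈ 0.988200
step 3 [3y] swap r/1=234/29561: DF=(1 − 234/29561·(0.991300+0.988200))/(1+234/29561) = 4883/5000 ≈ 0.976600
step 4 [4y] swap r/1=362/39199: DF=(1 − 362/39199·(0.991300+0.988200+0.976600))/(1+362/39199) = 4819/5000 ≈ 0.963800
step 5 [5y] bond c/1=17/400: DF=(451571/400000 − 17/400·(0.991300+0.988200+0.976600+0.963800))/(1+17/400) = 9231/10000 ≈ 0.923100
step 6 [6y] zero: DF = P = 8851/10000 ≈ 0.885100

1 1 9913/10000
2 2 4941/5000
3 3 4883/5000
4 4 4819/5000
5 5 9231/10000
6 6 8851/10000
s(5y) = (1/(9231/10000) − 1)/(5) = 769/46155 ≈ 1.6661%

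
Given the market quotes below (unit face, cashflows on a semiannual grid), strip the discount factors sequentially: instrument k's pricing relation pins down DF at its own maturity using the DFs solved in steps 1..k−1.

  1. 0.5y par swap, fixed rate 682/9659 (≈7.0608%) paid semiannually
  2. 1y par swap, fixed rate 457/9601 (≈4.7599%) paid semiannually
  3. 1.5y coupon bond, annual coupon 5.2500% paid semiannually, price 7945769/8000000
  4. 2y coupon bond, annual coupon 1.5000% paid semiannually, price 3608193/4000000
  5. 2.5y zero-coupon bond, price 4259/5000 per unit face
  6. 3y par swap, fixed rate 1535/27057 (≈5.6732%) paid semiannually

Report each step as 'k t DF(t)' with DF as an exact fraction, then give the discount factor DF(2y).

step 1 [0.5y] swap r/2=341/9659: DF=(1 − 341/9659·(0))/(1+341/9659) = 9659/10000 ≈ 0.965900
step 2 [1y] swap r/2=457/19202: DF=(1 − 457/19202·(0.965900))/(1+457/19202) = 9543/10000 ≈ 0.954300
step 3 [1.5y] bond c/2=21/800: DF=(7945769/8000000 − 21/800·(0.965900+0.954300))/(1+21/800) = 9187/10000 ≈ 0.918700
step 4 [2y] bond c/2=3/400: DF=(3608193/4000000 − 3/400·(0.965900+0.954300+0.918700))/(1+3/400) = 4371/5000 ≈ 0.874200
step 5 [2.5y] zero: DF = P = 4259/5000 ≈ 0.851800
step 6 [3y] swap r/2=1535/54114: DF=(1 − 1535/54114·(0.965900+0.954300+0.918700+0.874200+0.851800))/(1+1535/54114) = 1693/2000 ≈ 0.846500

1 1/2 9659/10000
2 1 9543/10000
3 3/2 9187/10000
4 2 4371/5000
5 5/2 4259/5000
6 3 1693/2000
DF(2y) = 4371/5000 ≈ 0.874200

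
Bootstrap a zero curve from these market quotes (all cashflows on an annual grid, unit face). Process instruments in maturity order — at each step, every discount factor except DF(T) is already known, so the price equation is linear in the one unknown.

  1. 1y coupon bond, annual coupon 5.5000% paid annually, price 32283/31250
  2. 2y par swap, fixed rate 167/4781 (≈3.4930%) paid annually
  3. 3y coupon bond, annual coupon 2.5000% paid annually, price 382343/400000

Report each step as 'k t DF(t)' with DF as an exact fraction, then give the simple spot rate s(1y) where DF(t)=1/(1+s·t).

step 1 [1y] bond c/1=11/200: DF=(32283/31250 − 11/200·(0))/(1+11/200) = 612/625 ≈ 0.979200
step 2 [2y] swap r/1=167/4781: DF=(1 − 167/4781·(0.979200))/(1+167/4781) = 2333/2500 ≈ 0.933200
step 3 [3y] bond c/1=1/40: DF=(382343/400000 − 1/40·(0.979200+0.933200))/(1+1/40) = 8859/10000 ≈ 0.885900

1 1 612/625
2 2 2333/2500
3 3 8859/10000
s(1y) = (1/(612/625) − 1)/(1) = 13/612 ≈ 2.1242%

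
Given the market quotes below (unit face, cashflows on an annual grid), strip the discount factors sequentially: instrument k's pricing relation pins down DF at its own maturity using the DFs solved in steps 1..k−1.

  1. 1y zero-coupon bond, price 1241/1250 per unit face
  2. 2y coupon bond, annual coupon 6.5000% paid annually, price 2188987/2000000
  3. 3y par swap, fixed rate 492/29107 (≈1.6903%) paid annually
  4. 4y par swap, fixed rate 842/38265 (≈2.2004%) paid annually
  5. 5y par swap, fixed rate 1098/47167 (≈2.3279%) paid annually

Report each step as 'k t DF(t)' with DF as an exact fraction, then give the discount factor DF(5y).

step 1 [1y] zero: DF = P = 1241/1250 ≈ 0.992800
step 2 [2y] bond c/1=13/200: DF=(2188987/2000000 − 13/200·(0.992800))/(1+13/200) = 9671/10000 ≈ 0.967100
step 3 [3y] swap r/1=492/29107: DF=(1 − 492/29107·(0.992800+0.967100))/(1+492/29107) = 2377/2500 ≈ 0.950800
step 4 [4y] swap r/1=842/38265: DF=(1 − 842/38265·(0.992800+0.967100+0.950800))/(1+842/38265) = 4579/5000 ≈ 0.915800
step 5 [5y] swap r/1=1098/47167: DF=(1 − 1098/47167·(0.992800+0.967100+0.950800+0.915800))/(1+1098/47167) = 4451/5000 ≈ 0.890200

1 1 1241/1250
2 2 9671/10000
3 3 2377/2500
4 4 4579/5000
5 5 4451/5000
DF(5y) = 4451/5000 ≈ 0.890200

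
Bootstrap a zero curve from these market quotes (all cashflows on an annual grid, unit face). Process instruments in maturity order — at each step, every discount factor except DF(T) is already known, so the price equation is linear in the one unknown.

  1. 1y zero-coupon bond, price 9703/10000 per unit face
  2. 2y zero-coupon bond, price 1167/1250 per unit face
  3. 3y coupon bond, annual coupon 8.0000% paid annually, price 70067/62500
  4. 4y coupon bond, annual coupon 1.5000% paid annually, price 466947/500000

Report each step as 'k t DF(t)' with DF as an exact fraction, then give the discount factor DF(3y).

step 1 [1y] zero: DF = P = 9703/10000 ≈ 0.970300
step 2 [2y] zero: DF = P = 1167/1250 ≈ 0.933600
step 3 [3y] bond c/1=2/25: DF=(70067/62500 − 2/25·(0.970300+0.933600))/(1+2/25) = 897/1000 ≈ 0.897000
step 4 [4y] bond c/1=3/200: DF=(466947/500000 − 3/200·(0.970300+0.933600+0.897000))/(1+3/200) = 8787/10000 ≈ 0.878700

1 1 9703/10000
2 2 1167/1250
3 3 897/1000
4 4 8787/10000
DF(3y) = 897/1000 ≈ 0.897000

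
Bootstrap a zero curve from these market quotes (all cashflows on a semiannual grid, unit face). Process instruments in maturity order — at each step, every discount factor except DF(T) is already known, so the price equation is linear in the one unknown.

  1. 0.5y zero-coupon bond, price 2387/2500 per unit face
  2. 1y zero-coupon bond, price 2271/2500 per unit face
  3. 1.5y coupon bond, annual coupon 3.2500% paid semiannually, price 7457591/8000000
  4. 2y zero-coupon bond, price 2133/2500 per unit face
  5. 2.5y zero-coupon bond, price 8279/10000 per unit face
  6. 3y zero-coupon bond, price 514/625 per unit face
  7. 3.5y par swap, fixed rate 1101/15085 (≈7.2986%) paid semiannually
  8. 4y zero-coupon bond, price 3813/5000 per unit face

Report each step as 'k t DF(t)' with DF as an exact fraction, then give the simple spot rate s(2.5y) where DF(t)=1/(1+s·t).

step 1 [0.5y] zero: DF = P = 2387/2500 ≈ 0.954800
step 2 [1y] zero: DF = P = 2271/2500 ≈ 0.908400
step 3 [1.5y] bond c/2=13/800: DF=(7457591/8000000 − 13/800·(0.954800+0.908400))/(1+13/800) = 71/80 ≈ 0.887500
step 4 [2y] zero: DF = P = 2133/2500 ≈ 0.853200
step 5 [2.5y] zero: DF = P = 8279/10000 ≈ 0.827900
step 6 [3y] zero: DF = P = 514/625 ≈ 0.822400
step 7 [3.5y] swap r/2=1101/30170: DF=(1 − 1101/30170·(0.954800+0.908400+0.887500+0.853200+0.827900+0.822400))/(1+1101/30170) = 3899/5000 ≈ 0.779800
step 8 [4y] zero: DF = P = 3813/5000 ≈ 0.762600

1 1/2 2387/2500
2 1 2271/2500
3 3/2 71/80
4 2 2133/2500
5 5/2 8279/10000
6 3 514/625
7 7/2 3899/5000
8 4 3813/5000
s(2.5y) = (1/(8279/10000) − 1)/(5/2) = 3442/41395 ≈ 8.3150%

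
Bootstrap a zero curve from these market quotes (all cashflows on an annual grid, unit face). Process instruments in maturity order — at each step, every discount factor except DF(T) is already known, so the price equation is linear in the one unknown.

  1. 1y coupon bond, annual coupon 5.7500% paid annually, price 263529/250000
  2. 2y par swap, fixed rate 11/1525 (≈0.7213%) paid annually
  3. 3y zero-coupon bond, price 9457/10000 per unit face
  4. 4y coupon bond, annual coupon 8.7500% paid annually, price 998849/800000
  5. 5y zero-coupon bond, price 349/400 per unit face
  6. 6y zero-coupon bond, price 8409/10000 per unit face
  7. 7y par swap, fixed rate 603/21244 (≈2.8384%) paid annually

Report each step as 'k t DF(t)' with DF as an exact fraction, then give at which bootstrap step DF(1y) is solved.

1 1 623/625
2 2 9857/10000
3 3 9457/10000
4 4 73/80
5 5 349/400
6 6 8409/10000
7 7 8191/10000
DF(1y) is solved at step 1

step 1 [1y] bond c/1=23/400: DF=(263529/250000 − 23/400·(0))/(1+23/400) = 623/625 ≈ 0.996800
step 2 [2y] swap r/1=11/1525: DF=(1 − 11/1525·(0.996800))/(1+11/1525) = 9857/10000 ≈ 0.985700
step 3 [3y] zero: DF = P = 9457/10000 ≈ 0.945700
step 4 [4y] bond c/1=7/80: DF=(998849/800000 − 7/80·(0.996800+0.985700+0.945700))/(1+7/80) = 73/80 ≈ 0.912500
step 5 [5y] zero: DF = P = 349/400 ≈ 0.872500
step 6 [6y] zero: DF = P = 8409/10000 ≈ 0.840900
step 7 [7y] swap r/1=603/21244: DF=(1 − 603/21244·(0.996800+0.985700+0.945700+0.912500+0.872500+0.840900))/(1+603/21244) = 8191/10000 ≈ 0.819100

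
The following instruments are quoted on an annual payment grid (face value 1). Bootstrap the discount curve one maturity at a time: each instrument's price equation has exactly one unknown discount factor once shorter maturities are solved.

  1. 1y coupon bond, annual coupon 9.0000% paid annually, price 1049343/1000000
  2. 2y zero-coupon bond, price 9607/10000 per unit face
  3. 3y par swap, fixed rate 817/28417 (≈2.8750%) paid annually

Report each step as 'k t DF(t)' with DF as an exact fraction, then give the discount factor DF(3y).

step 1 [1y] bond c/1=9/100: DF=(1049343/1000000 − 9/100·(0))/(1+9/100) = 9627/10000 ≈ 0.962700
step 2 [2y] zero: DF = P = 9607/10000 ≈ 0.960700
step 3 [3y] swap r/1=817/28417: DF=(1 − 817/28417·(0.962700+0.960700))/(1+817/28417) = 9183/10000 ≈ 0.918300

1 1 9627/10000
2 2 9607/10000
3 3 9183/10000
DF(3y) = 9183/10000 ≈ 0.918300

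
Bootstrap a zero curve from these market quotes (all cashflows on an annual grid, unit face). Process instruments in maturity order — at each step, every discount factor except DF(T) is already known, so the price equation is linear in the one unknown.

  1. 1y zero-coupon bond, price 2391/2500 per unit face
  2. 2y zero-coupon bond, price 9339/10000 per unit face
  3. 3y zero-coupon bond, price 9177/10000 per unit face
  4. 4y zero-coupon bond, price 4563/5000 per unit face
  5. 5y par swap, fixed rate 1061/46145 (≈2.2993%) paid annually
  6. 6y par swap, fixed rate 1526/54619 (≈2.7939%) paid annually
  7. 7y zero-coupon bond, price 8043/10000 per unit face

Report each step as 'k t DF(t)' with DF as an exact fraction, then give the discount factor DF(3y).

1 1 2391/2500
2 2 9339/10000
3 3 9177/10000
4 4 4563/5000
5 5 8939/10000
6 6 4237/5000
7 7 8043/10000
DF(3y) = 9177/10000 ≈ 0.917700

step 1 [1y] zero: DF = P = 2391/2500 ≈ 0.956400
step 2 [2y] zero: DF = P = 9339/10000 ≈ 0.933900
step 3 [3y] zero: DF = P = 9177/10000 ≈ 0.917700
step 4 [4y] zero: DF = P = 4563/5000 ≈ 0.912600
step 5 [5y] swap r/1=1061/46145: DF=(1 − 1061/46145·(0.956400+0.933900+0.917700+0.912600))/(1+1061/46145) = 8939/10000 ≈ 0.893900
step 6 [6y] swap r/1=1526/54619: DF=(1 − 1526/54619·(0.956400+0.933900+0.917700+0.912600+0.893900))/(1+1526/54619) = 4237/5000 ≈ 0.847400
step 7 [7y] zero: DF = P = 8043/10000 ≈ 0.804300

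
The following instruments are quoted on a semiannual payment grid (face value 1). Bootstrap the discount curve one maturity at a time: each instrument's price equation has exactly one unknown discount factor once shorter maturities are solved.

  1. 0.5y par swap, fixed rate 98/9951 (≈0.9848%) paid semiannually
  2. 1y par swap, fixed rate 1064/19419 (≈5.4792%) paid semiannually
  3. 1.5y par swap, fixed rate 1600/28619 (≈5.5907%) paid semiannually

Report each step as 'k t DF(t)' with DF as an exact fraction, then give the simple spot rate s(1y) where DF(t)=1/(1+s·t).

step 1 [0.5y] swap r/2=49/9951: DF=(1 − 49/9951·(0))/(1+49/9951) = 9951/10000 ≈ 0.995100
step 2 [1y] swap r/2=532/19419: DF=(1 − 532/19419·(0.995100))/(1+532/19419) = 2367/2500 ≈ 0.946800
step 3 [1.5y] swap r/2=800/28619: DF=(1 − 800/28619·(0.995100+0.946800))/(1+800/28619) = 23/25 ≈ 0.920000

1 1/2 9951/10000
2 1 2367/2500
3 3/2 23/25
s(1y) = (1/(2367/2500) − 1)/(1) = 133/2367 ≈ 5.6189%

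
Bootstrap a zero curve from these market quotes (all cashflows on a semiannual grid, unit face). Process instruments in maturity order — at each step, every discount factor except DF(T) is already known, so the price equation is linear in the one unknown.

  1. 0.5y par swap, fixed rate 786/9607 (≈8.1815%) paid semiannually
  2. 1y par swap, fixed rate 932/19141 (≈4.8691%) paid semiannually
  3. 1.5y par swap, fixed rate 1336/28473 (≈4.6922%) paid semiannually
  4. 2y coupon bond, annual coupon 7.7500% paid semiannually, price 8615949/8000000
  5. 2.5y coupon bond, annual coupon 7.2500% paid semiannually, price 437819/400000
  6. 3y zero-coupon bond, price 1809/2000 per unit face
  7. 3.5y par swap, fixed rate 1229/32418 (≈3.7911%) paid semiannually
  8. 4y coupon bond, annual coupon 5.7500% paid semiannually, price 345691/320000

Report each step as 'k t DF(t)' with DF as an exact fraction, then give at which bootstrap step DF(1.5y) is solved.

1 1/2 9607/10000
2 1 4767/5000
3 3/2 2333/2500
4 2 4653/5000
5 5/2 9241/10000
6 3 1809/2000
7 7/2 8771/10000
8 4 8689/10000
DF(1.5y) is solved at step 3

step 1 [0.5y] swap r/2=393/9607: DF=(1 − 393/9607·(0))/(1+393/9607) = 9607/10000 ≈ 0.960700
step 2 [1y] swap r/2=466/19141: DF=(1 − 466/19141·(0.960700))/(1+466/19141) = 4767/5000 ≈ 0.953400
step 3 [1.5y] swap r/2=668/28473: DF=(1 − 668/28473·(0.960700+0.953400))/(1+668/28473) = 2333/2500 ≈ 0.933200
step 4 [2y] bond c/2=31/800: DF=(8615949/8000000 − 31/800·(0.960700+0.953400+0.933200))/(1+31/800) = 4653/5000 ≈ 0.930600
step 5 [2.5y] bond c/2=29/800: DF=(437819/400000 − 29/800·(0.960700+0.953400+0.933200+0.930600))/(1+29/800) = 9241/10000 ≈ 0.924100
step 6 [3y] zero: DF = P = 1809/2000 ≈ 0.904500
step 7 [3.5y] swap r/2=1229/64836: DF=(1 − 1229/64836·(0.960700+0.953400+0.933200+0.930600+0.924100+0.904500))/(1+1229/64836) = 8771/10000 ≈ 0.877100
step 8 [4y] bond c/2=23/800: DF=(345691/320000 − 23/800·(0.960700+0.953400+0.933200+0.930600+0.924100+0.904500+0.877100))/(1+23/800) = 8689/10000 ≈ 0.868900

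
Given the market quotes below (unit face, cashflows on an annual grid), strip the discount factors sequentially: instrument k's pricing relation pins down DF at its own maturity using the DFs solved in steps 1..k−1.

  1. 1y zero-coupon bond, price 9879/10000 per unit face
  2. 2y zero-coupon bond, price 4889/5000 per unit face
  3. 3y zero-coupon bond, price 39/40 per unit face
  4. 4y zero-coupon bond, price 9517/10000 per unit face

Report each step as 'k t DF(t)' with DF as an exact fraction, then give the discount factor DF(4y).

step 1 [1y] zero: DF = P = 9879/10000 ≈ 0.987900
step 2 [2y] zero: DF = P = 4889/5000 ≈ 0.977800
step 3 [3y] zero: DF = P = 39/40 ≈ 0.975000
step 4 [4y] zero: DF = P = 9517/10000 ≈ 0.951700

1 1 9879/10000
2 2 4889/5000
3 3 39/40
4 4 9517/10000
DF(4y) = 9517/10000 ≈ 0.951700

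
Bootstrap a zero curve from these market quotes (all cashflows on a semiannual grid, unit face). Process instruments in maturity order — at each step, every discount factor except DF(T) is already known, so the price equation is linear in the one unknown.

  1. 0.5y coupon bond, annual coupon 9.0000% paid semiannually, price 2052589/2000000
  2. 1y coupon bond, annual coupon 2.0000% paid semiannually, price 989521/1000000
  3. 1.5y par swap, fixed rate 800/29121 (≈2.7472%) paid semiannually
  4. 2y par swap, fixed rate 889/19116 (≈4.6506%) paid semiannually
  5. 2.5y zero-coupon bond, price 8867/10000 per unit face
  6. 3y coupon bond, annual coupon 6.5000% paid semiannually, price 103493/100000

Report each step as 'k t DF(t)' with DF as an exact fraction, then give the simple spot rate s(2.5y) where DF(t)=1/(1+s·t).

1 1/2 9821/10000
2 1 97/100
3 3/2 24/25
4 2 9111/10000
5 5/2 8867/10000
6 3 8541/10000
s(2.5y) = (1/(8867/10000) − 1)/(5/2) = 2266/44335 ≈ 5.1111%

step 1 [0.5y] bond c/2=9/200: DF=(2052589/2000000 − 9/200·(0))/(1+9/200) = 9821/10000 ≈ 0.982100
step 2 [1y] bond c/2=1/100: DF=(989521/1000000 − 1/100·(0.982100))/(1+1/100) = 97/100 ≈ 0.970000
step 3 [1.5y] swap r/2=400/29121: DF=(1 − 400/29121·(0.982100+0.970000))/(1+400/29121) = 24/25 ≈ 0.960000
step 4 [2y] swap r/2=889/38232: DF=(1 − 889/38232·(0.982100+0.970000+0.960000))/(1+889/38232) = 9111/10000 ≈ 0.911100
step 5 [2.5y] zero: DF = P = 8867/10000 ≈ 0.886700
step 6 [3y] bond c/2=13/400: DF=(103493/100000 − 13/400·(0.982100+0.970000+0.960000+0.911100+0.886700))/(1+13/400) = 8541/10000 ≈ 0.854100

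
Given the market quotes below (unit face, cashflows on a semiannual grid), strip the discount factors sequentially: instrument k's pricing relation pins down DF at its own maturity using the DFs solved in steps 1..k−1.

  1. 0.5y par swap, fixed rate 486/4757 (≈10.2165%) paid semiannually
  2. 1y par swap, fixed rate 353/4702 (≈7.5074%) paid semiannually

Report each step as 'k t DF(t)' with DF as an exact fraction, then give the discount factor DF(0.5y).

step 1 [0.5y] swap r/2=243/4757: DF=(1 − 243/4757·(0))/(1+243/4757) = 4757/5000 ≈ 0.951400
step 2 [1y] swap r/2=353/9404: DF=(1 − 353/9404·(0.951400))/(1+353/9404) = 4647/5000 ≈ 0.929400

1 1/2 4757/5000
2 1 4647/5000
DF(0.5y) = 4757/5000 ≈ 0.951400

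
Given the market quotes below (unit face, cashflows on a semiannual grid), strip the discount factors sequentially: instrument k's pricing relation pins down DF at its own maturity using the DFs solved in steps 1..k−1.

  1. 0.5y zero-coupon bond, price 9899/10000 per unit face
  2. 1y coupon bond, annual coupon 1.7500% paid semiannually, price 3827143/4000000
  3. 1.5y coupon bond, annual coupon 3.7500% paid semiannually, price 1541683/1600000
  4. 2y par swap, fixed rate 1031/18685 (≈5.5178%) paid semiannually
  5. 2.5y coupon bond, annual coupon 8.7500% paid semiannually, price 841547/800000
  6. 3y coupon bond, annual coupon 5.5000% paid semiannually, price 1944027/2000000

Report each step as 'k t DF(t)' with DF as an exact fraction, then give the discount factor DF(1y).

step 1 [0.5y] zero: DF = P = 9899/10000 ≈ 0.989900
step 2 [1y] bond c/2=7/800: DF=(3827143/4000000 − 7/800·(0.989900))/(1+7/800) = 9399/10000 ≈ 0.939900
step 3 [1.5y] bond c/2=3/160: DF=(1541683/1600000 − 3/160·(0.989900+0.939900))/(1+3/160) = 9103/10000 ≈ 0.910300
step 4 [2y] swap r/2=1031/37370: DF=(1 − 1031/37370·(0.989900+0.939900+0.910300))/(1+1031/37370) = 8969/10000 ≈ 0.896900
step 5 [2.5y] bond c/2=7/160: DF=(841547/800000 − 7/160·(0.989900+0.939900+0.910300+0.896900))/(1+7/160) = 532/625 ≈ 0.851200
step 6 [3y] bond c/2=11/400: DF=(1944027/2000000 − 11/400·(0.989900+0.939900+0.910300+0.896900+0.851200))/(1+11/400) = 1029/1250 ≈ 0.823200

1 1/2 9899/10000
2 1 9399/10000
3 3/2 9103/10000
4 2 8969/10000
5 5/2 532/625
6 3 1029/1250
DF(1y) = 9399/10000 ≈ 0.939900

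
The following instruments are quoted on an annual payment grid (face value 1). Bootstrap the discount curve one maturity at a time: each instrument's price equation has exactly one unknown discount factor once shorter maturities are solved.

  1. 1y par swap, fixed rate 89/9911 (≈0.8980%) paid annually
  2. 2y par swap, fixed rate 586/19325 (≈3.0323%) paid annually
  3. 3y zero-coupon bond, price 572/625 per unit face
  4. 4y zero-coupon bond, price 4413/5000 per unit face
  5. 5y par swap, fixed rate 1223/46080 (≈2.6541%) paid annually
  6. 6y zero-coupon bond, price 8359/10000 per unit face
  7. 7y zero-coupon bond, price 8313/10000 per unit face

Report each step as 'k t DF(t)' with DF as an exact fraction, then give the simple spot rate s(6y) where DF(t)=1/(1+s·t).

1 1 9911/10000
2 2 4707/5000
3 3 572/625
4 4 4413/5000
5 5 8777/10000
6 6 8359/10000
7 7 8313/10000
s(6y) = (1/(8359/10000) − 1)/(6) = 547/16718 ≈ 3.2719%

step 1 [1y] swap r/1=89/9911: DF=(1 − 89/9911·(0))/(1+89/9911) = 9911/10000 ≈ 0.991100
step 2 [2y] swap r/1=586/19325: DF=(1 − 586/19325·(0.991100))/(1+586/19325) = 4707/5000 ≈ 0.941400
step 3 [3y] zero: DF = P = 572/625 ≈ 0.915200
step 4 [4y] zero: DF = P = 4413/5000 ≈ 0.882600
step 5 [5y] swap r/1=1223/46080: DF=(1 − 1223/46080·(0.991100+0.941400+0.915200+0.882600))/(1+1223/46080) = 8777/10000 ≈ 0.877700
step 6 [6y] zero: DF = P = 8359/10000 ≈ 0.835900
step 7 [7y] zero: DF = P = 8313/10000 ≈ 0.831300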